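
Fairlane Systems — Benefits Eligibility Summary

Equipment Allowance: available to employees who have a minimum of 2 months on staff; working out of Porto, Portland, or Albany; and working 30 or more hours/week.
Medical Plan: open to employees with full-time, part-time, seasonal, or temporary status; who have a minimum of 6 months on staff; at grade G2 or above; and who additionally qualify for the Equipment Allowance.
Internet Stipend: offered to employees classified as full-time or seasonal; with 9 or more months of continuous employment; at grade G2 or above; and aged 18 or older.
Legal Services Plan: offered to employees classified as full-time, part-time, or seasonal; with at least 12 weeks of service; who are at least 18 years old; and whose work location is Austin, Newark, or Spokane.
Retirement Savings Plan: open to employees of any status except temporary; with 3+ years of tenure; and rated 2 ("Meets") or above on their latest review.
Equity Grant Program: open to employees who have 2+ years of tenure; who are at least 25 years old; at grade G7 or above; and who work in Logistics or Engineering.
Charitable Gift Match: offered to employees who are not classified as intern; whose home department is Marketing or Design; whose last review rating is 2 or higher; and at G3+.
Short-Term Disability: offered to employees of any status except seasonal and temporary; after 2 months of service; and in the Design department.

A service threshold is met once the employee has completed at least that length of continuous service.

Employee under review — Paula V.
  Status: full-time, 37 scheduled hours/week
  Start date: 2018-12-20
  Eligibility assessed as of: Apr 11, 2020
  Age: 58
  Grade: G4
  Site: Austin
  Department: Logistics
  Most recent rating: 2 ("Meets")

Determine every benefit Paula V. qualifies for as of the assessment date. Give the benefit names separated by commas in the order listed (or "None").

Service from 2018-12-20 to Apr 11, 2020: 478 days.
Equipment Allowance — service 478 days ≥ 2 months (≈60 days) ✓; site Austin ✗ (not Porto, Portland, or Albany) → not eligible.
Medical Plan — status full-time ✓; service 478 days ≥ 6 months (≈180 days) ✓; grade G4 ≥ G2 ✓; not eligible for Equipment Allowance ✗ → not eligible.
Internet Stipend — status full-time ✓; service 478 days ≥ 9 months (≈270 days) ✓; grade G4 ≥ G2 ✓; age 58 ≥ 18 ✓ → eligible.
Legal Services Plan — status full-time ✓; service 478 days ≥ 12 weeks (≈84 days) ✓; age 58 ≥ 18 ✓; site Austin ✓ → eligible.
Retirement Savings Plan — status full-time ✓ (not excluded); service 478 days < 3 years (≈1095 days) ✗ → not eligible.
Equity Grant Program — service 478 days < 2 years (≈730 days) ✗ → not eligible.
Charitable Gift Match — status full-time ✓ (not excluded); dept Logistics ✗ → not eligible.
Short-Term Disability — status full-time ✓ (not excluded); service 478 days ≥ 2 months (≈60 days) ✓; dept Logistics ✗ → not eligible.

Internet Stipend, Legal Services Plan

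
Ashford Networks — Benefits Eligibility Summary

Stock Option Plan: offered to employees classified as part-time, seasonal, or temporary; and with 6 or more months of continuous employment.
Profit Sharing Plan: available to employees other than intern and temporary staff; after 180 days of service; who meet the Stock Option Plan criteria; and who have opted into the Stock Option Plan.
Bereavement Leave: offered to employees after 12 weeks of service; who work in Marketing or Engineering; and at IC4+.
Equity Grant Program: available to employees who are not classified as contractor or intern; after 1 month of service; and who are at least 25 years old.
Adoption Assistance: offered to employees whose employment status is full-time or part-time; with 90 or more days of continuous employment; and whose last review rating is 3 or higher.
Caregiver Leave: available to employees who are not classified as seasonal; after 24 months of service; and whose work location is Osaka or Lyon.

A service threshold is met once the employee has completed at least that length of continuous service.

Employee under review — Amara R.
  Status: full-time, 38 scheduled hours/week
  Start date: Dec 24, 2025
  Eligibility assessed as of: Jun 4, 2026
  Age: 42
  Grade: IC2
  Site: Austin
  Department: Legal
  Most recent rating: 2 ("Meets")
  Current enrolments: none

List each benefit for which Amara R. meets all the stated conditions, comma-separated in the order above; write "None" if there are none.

Equity Grant Program

Service from Dec 24, 2025 to Jun 4, 2026: 162 days.
Stock Option Plan — status full-time ✗ (requires part-time, seasonal, or temporary) → not eligible.
Profit Sharing Plan — status full-time ✓ (not excluded); service 162 days < 180 days ✗ → not eligible.
Bereavement Leave — service 162 days ≥ 12 weeks (≈84 days) ✓; dept Legal ✗ → not eligible.
Equity Grant Program — status full-time ✓ (not excluded); service 162 days ≥ 1 month (≈30 days) ✓; age 42 ≥ 25 ✓ → eligible.
Adoption Assistance — status full-time ✓; service 162 days ≥ 90 days ✓; rating 2 < 3 ✗ → not eligible.
Caregiver Leave — status full-time ✓ (not excluded); service 162 days < 24 months (≈720 days) ✗ → not eligible.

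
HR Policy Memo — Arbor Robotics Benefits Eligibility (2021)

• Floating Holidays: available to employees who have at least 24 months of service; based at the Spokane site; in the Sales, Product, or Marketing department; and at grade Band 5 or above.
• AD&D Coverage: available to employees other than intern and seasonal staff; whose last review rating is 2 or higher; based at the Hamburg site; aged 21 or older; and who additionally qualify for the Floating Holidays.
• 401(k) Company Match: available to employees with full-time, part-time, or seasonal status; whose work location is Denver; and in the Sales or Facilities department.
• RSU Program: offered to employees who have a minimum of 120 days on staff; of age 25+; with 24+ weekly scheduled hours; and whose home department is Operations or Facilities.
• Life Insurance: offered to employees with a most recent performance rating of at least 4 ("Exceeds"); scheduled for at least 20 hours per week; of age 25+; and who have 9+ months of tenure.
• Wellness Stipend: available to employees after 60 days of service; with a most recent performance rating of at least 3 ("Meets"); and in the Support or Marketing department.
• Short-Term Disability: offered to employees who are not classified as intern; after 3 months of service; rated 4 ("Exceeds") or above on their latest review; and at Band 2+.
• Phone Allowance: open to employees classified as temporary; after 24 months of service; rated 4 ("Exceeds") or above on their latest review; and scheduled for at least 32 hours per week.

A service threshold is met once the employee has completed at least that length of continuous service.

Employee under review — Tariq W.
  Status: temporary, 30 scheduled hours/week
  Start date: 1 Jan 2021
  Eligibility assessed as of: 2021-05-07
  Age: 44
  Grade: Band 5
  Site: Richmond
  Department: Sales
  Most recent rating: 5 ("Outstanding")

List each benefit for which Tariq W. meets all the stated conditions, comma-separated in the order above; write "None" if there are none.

Service from 1 Jan 2021 to 2021-05-07: 126 days.
Floating Holidays — service 126 days < 24 months (≈720 days) ✗ → not eligible.
AD&D Coverage — status temporary ✓ (not excluded); rating 5 ≥ 2 ✓; site Richmond ✗ (not Hamburg) → not eligible.
401(k) Company Match — status temporary ✗ (requires full-time, part-time, or seasonal) → not eligible.
RSU Program — service 126 days ≥ 120 days ✓; age 44 ≥ 25 ✓; 30 hrs/wk ≥ 24 ✓; dept Sales ✗ → not eligible.
Life Insurance — rating 5 ≥ 4 ✓; 30 hrs/wk ≥ 20 ✓; age 44 ≥ 25 ✓; service 126 days < 9 months (≈270 days) ✗ → not eligible.
Wellness Stipend — service 126 days ≥ 60 days ✓; rating 5 ≥ 3 ✓; dept Sales ✗ → not eligible.
Short-Term Disability — status temporary ✓ (not excluded); service 126 days ≥ 3 months (≈90 days) ✓; rating 5 ≥ 4 ✓; grade Band 5 ≥ Band 2 ✓ → eligible.
Phone Allowance — status temporary ✓; service 126 days < 24 months (≈720 days) ✗ → not eligible.

Short-Term Disability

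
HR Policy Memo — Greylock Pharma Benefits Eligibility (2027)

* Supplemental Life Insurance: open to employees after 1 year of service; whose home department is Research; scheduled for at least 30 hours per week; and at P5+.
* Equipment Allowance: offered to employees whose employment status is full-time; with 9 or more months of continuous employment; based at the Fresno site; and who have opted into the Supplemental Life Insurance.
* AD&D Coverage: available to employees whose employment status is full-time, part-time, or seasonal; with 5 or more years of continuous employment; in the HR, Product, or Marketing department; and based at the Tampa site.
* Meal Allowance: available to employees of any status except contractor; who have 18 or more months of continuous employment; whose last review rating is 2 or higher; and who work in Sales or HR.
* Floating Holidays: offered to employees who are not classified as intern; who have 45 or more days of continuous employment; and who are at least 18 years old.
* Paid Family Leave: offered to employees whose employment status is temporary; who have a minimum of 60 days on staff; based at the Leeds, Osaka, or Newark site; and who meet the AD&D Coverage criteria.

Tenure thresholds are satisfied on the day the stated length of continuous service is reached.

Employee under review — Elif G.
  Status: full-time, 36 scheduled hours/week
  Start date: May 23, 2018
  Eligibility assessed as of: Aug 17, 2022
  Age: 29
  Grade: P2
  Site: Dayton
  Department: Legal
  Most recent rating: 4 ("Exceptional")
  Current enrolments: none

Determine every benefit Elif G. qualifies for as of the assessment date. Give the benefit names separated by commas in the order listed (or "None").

Floating Holidays

Service from May 23, 2018 to Aug 17, 2022: 1547 days.
Supplemental Life Insurance — service 1547 days ≥ 1 year (≈365 days) ✓; dept Legal ✗ → not eligible.
Equipment Allowance — status full-time ✓; service 1547 days ≥ 9 months (≈270 days) ✓; site Dayton ✗ (not Fresno) → not eligible.
AD&D Coverage — status full-time ✓; service 1547 days < 5 years (≈1825 days) ✗ → not eligible.
Meal Allowance — status full-time ✓ (not excluded); service 1547 days ≥ 18 months (≈540 days) ✓; rating 4 ≥ 2 ✓; dept Legal ✗ → not eligible.
Floating Holidays — status full-time ✓ (not excluded); service 1547 days ≥ 45 days ✓; age 29 ≥ 18 ✓ → eligible.
Paid Family Leave — status full-time ✗ (requires temporary) → not eligible.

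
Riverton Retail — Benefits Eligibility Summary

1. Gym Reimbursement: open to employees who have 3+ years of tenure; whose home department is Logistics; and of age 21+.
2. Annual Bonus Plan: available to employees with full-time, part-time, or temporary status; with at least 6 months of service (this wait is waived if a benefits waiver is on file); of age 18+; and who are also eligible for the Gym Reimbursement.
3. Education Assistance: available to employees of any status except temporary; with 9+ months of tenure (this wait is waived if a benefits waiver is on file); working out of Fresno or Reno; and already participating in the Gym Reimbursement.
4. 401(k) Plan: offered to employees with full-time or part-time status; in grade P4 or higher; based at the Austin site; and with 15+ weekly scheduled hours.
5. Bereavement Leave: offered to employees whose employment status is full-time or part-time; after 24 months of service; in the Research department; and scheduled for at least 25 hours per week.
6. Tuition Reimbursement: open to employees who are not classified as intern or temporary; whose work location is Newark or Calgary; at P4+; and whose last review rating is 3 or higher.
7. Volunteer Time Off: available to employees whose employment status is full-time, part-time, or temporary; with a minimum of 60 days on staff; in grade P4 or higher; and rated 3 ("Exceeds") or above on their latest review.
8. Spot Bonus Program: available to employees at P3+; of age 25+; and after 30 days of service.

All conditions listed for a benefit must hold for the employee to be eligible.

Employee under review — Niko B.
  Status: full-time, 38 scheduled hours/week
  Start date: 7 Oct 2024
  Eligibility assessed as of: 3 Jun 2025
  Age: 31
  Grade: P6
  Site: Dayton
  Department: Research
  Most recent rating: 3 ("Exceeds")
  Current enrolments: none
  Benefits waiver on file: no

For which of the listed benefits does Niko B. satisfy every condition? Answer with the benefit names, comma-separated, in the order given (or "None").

Volunteer Time Off, Spot Bonus Program

Service from 7 Oct 2024 to 3 Jun 2025: 239 days.
Gym Reimbursement — service 239 days < 3 years (≈1095 days) ✗ → not eligible.
Annual Bonus Plan — status full-time ✓; no waiver, service 239 days ≥ 6 months (≈180 days) ✓; age 31 ≥ 18 ✓; not eligible for Gym Reimbursement ✗ → not eligible.
Education Assistance — status full-time ✓ (not excluded); no waiver, service 239 days < 9 months (≈270 days) ✗ → not eligible.
401(k) Plan — status full-time ✓; grade P6 ≥ P4 ✓; site Dayton ✗ (not Austin) → not eligible.
Bereavement Leave — status full-time ✓; service 239 days < 24 months (≈720 days) ✗ → not eligible.
Tuition Reimbursement — status full-time ✓ (not excluded); site Dayton ✗ (not Newark or Calgary) → not eligible.
Volunteer Time Off — status full-time ✓; service 239 days ≥ 60 days ✓; grade P6 ≥ P4 ✓; rating 3 ≥ 3 ✓ → eligible.
Spot Bonus Program — grade P6 ≥ P3 ✓; age 31 ≥ 25 ✓; service 239 days ≥ 30 days ✓ → eligible.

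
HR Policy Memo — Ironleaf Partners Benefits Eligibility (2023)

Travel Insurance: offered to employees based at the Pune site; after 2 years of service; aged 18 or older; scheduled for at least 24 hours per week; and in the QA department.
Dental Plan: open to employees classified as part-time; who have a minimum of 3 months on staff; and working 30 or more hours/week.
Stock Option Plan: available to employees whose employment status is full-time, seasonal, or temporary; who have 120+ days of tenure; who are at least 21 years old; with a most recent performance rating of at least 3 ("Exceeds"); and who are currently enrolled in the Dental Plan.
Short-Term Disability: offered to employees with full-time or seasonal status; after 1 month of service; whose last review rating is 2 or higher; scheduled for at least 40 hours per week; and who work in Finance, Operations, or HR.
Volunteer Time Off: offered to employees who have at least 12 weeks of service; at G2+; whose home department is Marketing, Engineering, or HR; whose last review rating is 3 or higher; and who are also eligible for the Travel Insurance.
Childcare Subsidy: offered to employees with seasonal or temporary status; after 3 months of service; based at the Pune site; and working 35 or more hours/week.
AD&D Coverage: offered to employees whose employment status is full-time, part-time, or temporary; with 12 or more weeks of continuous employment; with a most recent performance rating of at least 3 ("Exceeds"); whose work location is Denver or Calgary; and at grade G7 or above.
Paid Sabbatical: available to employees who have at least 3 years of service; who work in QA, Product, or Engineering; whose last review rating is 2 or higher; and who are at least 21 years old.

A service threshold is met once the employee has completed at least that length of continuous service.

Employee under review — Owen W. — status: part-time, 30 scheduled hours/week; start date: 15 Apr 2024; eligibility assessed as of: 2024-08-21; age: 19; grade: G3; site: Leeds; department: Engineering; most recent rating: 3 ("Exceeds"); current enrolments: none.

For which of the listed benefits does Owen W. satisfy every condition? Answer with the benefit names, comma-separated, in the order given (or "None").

Service from 15 Apr 2024 to 2024-08-21: 128 days.
Travel Insurance — site Leeds ✗ (not Pune) → not eligible.
Dental Plan — status part-time ✓; service 128 days ≥ 3 months (≈90 days) ✓; 30 hrs/wk ≥ 30 ✓ → eligible.
Stock Option Plan — status part-time ✗ (requires full-time, seasonal, or temporary) → not eligible.
Short-Term Disability — status part-time ✗ (requires full-time or seasonal) → not eligible.
Volunteer Time Off — service 128 days ≥ 12 weeks (≈84 days) ✓; grade G3 ≥ G2 ✓; dept Engineering ✓; rating 3 ≥ 3 ✓; not eligible for Travel Insurance ✗ → not eligible.
Childcare Subsidy — status part-time ✗ (requires seasonal or temporary) → not eligible.
AD&D Coverage — status part-time ✓; service 128 days ≥ 12 weeks (≈84 days) ✓; rating 3 ≥ 3 ✓; site Leeds ✗ (not Denver or Calgary) → not eligible.
Paid Sabbatical — service 128 days < 3 years (≈1095 days) ✗ → not eligible.

Dental Plan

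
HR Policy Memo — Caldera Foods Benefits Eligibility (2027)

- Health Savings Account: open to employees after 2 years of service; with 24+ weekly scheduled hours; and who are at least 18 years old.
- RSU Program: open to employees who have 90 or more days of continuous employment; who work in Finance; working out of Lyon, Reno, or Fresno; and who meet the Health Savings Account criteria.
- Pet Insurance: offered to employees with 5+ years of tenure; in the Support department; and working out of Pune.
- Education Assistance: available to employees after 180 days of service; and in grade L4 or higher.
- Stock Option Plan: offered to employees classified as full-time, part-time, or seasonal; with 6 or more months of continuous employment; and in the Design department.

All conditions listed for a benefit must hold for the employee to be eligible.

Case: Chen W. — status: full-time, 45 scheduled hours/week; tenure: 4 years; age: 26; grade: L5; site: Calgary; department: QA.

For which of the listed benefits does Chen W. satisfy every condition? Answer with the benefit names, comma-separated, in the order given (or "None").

Health Savings Account — service 4 years ≥ 2 years ✓; 45 hrs/wk ≥ 24 ✓; age 26 ≥ 18 ✓ → eligible.
RSU Program — service 4 years ≥ 90 days ✓; dept QA ✗ → not eligible.
Pet Insurance — service 4 years < 5 years ✗ → not eligible.
Education Assistance — service 4 years ≥ 180 days ✓; grade L5 ≥ L4 ✓ → eligible.
Stock Option Plan — status full-time ✓; service 4 years ≥ 6 months (≈180 days) ✓; dept QA ✗ → not eligible.

Health Savings Account, Education Assistance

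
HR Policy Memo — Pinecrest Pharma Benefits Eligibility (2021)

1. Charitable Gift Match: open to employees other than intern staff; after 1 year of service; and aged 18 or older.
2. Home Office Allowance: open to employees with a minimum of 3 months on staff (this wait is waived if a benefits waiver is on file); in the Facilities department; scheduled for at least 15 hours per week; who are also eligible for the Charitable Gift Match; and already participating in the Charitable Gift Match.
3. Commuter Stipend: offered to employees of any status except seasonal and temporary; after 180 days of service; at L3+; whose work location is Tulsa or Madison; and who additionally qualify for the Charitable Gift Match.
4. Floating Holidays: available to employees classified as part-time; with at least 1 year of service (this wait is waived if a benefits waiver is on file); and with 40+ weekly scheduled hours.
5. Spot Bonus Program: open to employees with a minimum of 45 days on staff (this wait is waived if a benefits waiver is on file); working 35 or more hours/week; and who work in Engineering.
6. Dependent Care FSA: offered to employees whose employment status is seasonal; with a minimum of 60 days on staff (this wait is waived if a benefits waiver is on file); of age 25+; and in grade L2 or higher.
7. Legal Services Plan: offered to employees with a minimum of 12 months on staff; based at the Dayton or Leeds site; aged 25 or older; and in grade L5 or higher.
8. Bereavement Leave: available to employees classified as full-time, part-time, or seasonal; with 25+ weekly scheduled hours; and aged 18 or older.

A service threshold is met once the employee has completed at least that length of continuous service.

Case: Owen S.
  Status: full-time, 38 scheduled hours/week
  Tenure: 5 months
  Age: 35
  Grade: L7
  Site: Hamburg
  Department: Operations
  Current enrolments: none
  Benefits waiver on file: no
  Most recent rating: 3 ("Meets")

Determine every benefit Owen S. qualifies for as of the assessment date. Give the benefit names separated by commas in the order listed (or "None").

Charitable Gift Match — status full-time ✓ (not excluded); service 5 months < 1 year (≈365 days) ✗ → not eligible.
Home Office Allowance — no waiver, service 5 months ≥ 3 months ✓; dept Operations ✗ → not eligible.
Commuter Stipend — status full-time ✓ (not excluded); service 5 months < 180 days ✗ → not eligible.
Floating Holidays — status full-time ✗ (requires part-time) → not eligible.
Spot Bonus Program — no waiver, service 5 months ≥ 45 days ✓; 38 hrs/wk ≥ 35 ✓; dept Operations ✗ → not eligible.
Dependent Care FSA — status full-time ✗ (requires seasonal) → not eligible.
Legal Services Plan — service 5 months < 12 months ✗ → not eligible.
Bereavement Leave — status full-time ✓; 38 hrs/wk ≥ 25 ✓; age 35 ≥ 18 ✓ → eligible.

Bereavement Leave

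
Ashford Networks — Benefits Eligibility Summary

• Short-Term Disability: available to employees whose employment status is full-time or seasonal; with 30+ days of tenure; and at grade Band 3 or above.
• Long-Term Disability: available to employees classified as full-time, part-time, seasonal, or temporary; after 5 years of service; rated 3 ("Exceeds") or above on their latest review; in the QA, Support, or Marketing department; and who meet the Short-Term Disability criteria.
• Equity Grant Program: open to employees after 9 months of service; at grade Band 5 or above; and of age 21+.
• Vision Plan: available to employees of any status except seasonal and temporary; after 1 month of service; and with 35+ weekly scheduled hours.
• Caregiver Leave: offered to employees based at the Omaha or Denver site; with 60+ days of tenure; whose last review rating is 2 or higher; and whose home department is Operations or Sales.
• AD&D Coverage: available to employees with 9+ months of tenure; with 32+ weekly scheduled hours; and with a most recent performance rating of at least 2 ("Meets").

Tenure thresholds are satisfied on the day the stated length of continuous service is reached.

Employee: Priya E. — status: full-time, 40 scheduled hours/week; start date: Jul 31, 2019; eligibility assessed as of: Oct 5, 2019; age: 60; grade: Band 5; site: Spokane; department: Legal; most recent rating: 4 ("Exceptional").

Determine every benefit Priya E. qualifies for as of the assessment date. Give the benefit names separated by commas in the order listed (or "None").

Short-Term Disability, Vision Plan

Service from Jul 31, 2019 to Oct 5, 2019: 66 days.
Short-Term Disability — status full-time ✓; service 66 days ≥ 30 days ✓; grade Band 5 ≥ Band 3 ✓ → eligible.
Long-Term Disability — status full-time ✓; service 66 days < 5 years (≈1825 days) ✗ → not eligible.
Equity Grant Program — service 66 days < 9 months (≈270 days) ✗ → not eligible.
Vision Plan — status full-time ✓ (not excluded); service 66 days ≥ 1 month (≈30 days) ✓; 40 hrs/wk ≥ 35 ✓ → eligible.
Caregiver Leave — site Spokane ✗ (not Omaha or Denver) → not eligible.
AD&D Coverage — service 66 days < 9 months (≈270 days) ✗ → not eligible.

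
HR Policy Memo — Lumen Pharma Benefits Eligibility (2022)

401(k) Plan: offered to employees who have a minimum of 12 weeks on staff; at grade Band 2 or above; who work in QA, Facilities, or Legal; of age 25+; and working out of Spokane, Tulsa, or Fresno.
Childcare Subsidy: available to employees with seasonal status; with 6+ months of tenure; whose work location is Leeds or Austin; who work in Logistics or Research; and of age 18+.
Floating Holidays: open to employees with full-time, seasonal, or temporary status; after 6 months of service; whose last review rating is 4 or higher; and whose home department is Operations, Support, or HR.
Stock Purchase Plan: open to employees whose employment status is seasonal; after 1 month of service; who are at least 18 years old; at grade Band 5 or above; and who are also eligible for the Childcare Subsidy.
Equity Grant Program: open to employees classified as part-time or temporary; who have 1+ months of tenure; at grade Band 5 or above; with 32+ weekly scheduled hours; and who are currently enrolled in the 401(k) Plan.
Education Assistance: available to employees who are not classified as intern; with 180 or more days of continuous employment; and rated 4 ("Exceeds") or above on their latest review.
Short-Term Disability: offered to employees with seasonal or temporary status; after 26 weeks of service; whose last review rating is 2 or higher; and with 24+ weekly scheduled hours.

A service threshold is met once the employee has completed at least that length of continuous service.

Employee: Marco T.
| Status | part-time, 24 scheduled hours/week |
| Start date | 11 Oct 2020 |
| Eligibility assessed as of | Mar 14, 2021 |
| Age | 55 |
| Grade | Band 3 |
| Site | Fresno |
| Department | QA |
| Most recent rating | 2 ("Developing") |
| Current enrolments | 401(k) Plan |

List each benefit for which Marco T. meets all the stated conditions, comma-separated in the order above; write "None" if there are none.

Service from 11 Oct 2020 to Mar 14, 2021: 154 days.
401(k) Plan — service 154 days ≥ 12 weeks (≈84 days) ✓; grade Band 3 ≥ Band 2 ✓; dept QA ✓; age 55 ≥ 25 ✓; site Fresno ✓ → eligible.
Childcare Subsidy — status part-time ✗ (requires seasonal) → not eligible.
Floating Holidays — status part-time ✗ (requires full-time, seasonal, or temporary) → not eligible.
Stock Purchase Plan — status part-time ✗ (requires seasonal) → not eligible.
Equity Grant Program — status part-time ✓; service 154 days ≥ 1 month (≈30 days) ✓; grade Band 3 < Band 5 ✗ → not eligible.
Education Assistance — status part-time ✓ (not excluded); service 154 days < 180 days ✗ → not eligible.
Short-Term Disability — status part-time ✗ (requires seasonal or temporary) → not eligible.

401(k) Plan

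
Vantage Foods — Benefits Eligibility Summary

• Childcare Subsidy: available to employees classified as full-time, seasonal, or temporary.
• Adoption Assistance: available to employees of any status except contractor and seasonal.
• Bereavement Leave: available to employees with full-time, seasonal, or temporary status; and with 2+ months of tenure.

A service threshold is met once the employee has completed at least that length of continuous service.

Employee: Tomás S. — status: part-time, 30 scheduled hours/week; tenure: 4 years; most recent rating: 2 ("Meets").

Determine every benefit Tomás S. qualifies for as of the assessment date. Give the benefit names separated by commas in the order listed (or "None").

Adoption Assistance

Childcare Subsidy — status part-time ✗ (requires full-time, seasonal, or temporary) → not eligible.
Adoption Assistance — status part-time ✓ (not excluded) → eligible.
Bereavement Leave — status part-time ✗ (requires full-time, seasonal, or temporary) → not eligible.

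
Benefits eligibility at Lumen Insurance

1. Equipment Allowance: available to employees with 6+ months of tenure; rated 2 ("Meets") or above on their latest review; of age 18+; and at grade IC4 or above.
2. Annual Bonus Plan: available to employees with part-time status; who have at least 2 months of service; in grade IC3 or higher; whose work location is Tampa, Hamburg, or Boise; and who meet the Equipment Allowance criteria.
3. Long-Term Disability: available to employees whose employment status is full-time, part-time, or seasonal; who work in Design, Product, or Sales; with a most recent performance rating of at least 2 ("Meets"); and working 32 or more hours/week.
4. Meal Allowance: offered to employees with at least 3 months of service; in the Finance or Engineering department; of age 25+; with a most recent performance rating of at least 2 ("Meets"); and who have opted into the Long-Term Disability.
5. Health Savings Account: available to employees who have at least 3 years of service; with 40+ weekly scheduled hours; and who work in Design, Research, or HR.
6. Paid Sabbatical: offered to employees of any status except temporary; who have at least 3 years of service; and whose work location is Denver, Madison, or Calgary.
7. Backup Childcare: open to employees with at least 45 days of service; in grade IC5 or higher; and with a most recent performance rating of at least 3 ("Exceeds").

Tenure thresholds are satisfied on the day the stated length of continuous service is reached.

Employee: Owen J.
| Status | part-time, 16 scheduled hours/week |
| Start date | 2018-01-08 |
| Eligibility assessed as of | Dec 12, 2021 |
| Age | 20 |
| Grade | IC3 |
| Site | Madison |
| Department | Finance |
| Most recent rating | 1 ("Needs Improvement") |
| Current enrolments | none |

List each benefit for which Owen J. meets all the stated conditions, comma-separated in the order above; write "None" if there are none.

Paid Sabbatical

Service from 2018-01-08 to Dec 12, 2021: 1434 days.
Equipment Allowance — service 1434 days ≥ 6 months (≈180 days) ✓; rating 1 < 2 ✗ → not eligible.
Annual Bonus Plan — status part-time ✓; service 1434 days ≥ 2 months (≈60 days) ✓; grade IC3 ≥ IC3 ✓; site Madison ✗ (not Tampa, Hamburg, or Boise) → not eligible.
Long-Term Disability — status part-time ✓; dept Finance ✗ → not eligible.
Meal Allowance — service 1434 days ≥ 3 months (≈90 days) ✓; dept Finance ✓; age 20 < 25 ✗ → not eligible.
Health Savings Account — service 1434 days ≥ 3 years (≈1095 days) ✓; 16 hrs/wk < 40 ✗ → not eligible.
Paid Sabbatical — status part-time ✓ (not excluded); service 1434 days ≥ 3 years (≈1095 days) ✓; site Madison ✓ → eligible.
Backup Childcare — service 1434 days ≥ 45 days ✓; grade IC3 < IC5 ✗ → not eligible.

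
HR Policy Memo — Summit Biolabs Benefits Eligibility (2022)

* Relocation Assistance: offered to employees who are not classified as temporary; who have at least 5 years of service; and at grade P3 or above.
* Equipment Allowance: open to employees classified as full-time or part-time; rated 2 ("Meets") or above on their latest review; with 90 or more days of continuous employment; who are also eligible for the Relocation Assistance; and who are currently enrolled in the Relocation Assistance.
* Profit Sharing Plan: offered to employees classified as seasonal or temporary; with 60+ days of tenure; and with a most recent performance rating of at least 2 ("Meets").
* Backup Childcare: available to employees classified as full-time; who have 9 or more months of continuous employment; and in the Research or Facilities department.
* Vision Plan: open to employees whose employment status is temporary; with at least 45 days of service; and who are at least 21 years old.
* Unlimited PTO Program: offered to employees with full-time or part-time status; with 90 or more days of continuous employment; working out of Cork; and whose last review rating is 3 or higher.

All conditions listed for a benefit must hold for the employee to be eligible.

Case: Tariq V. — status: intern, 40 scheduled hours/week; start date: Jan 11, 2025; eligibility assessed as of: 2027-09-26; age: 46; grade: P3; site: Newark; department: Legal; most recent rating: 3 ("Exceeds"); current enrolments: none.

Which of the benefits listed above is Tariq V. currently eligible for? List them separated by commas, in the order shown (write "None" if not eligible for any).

Service from Jan 11, 2025 to 2027-09-26: 988 days.
Relocation Assistance — status intern ✓ (not excluded); service 988 days < 5 years (≈1825 days) ✗ → not eligible.
Equipment Allowance — status intern ✗ (requires full-time or part-time) → not eligible.
Profit Sharing Plan — status intern ✗ (requires seasonal or temporary) → not eligible.
Backup Childcare — status intern ✗ (requires full-time) → not eligible.
Vision Plan — status intern ✗ (requires temporary) → not eligible.
Unlimited PTO Program — status intern ✗ (requires full-time or part-time) → not eligible.

None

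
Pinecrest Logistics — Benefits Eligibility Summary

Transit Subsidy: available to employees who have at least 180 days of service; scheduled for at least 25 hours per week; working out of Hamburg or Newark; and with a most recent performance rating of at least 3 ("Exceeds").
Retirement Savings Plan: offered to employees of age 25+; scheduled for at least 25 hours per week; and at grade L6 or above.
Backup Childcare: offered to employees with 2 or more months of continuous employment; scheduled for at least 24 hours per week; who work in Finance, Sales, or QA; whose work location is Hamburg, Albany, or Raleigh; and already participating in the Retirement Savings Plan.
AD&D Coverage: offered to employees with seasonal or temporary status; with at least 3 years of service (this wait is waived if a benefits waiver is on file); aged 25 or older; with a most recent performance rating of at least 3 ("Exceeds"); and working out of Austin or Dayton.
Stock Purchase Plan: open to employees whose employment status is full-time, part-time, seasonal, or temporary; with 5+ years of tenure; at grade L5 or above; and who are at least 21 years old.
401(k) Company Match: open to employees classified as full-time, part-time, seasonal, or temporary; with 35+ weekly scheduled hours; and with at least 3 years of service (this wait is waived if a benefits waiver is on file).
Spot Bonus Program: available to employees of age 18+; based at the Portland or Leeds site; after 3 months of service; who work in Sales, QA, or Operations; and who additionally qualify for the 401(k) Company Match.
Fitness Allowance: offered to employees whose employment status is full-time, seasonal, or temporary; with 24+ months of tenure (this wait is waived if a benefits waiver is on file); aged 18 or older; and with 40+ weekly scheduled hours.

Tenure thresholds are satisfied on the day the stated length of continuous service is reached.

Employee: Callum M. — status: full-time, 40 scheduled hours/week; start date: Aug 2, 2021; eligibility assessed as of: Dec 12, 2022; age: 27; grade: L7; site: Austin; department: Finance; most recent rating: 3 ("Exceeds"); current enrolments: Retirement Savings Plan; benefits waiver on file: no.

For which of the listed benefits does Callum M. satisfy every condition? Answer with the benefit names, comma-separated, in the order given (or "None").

Service from Aug 2, 2021 to Dec 12, 2022: 497 days.
Transit Subsidy — service 497 days ≥ 180 days ✓; 40 hrs/wk ≥ 25 ✓; site Austin ✗ (not Hamburg or Newark) → not eligible.
Retirement Savings Plan — age 27 ≥ 25 ✓; 40 hrs/wk ≥ 25 ✓; grade L7 ≥ L6 ✓ → eligible.
Backup Childcare — service 497 days ≥ 2 months (≈60 days) ✓; 40 hrs/wk ≥ 24 ✓; dept Finance ✓; site Austin ✗ (not Hamburg, Albany, or Raleigh) → not eligible.
AD&D Coverage — status full-time ✗ (requires seasonal or temporary) → not eligible.
Stock Purchase Plan — status full-time ✓; service 497 days < 5 years (≈1825 days) ✗ → not eligible.
401(k) Company Match — status full-time ✓; 40 hrs/wk ≥ 35 ✓; no waiver, service 497 days < 3 years (≈1095 days) ✗ → not eligible.
Spot Bonus Program — age 27 ≥ 18 ✓; site Austin ✗ (not Portland or Leeds) → not eligible.
Fitness Allowance — status full-time ✓; no waiver, service 497 days < 24 months (≈720 days) ✗ → not eligible.

Retirement Savings Plan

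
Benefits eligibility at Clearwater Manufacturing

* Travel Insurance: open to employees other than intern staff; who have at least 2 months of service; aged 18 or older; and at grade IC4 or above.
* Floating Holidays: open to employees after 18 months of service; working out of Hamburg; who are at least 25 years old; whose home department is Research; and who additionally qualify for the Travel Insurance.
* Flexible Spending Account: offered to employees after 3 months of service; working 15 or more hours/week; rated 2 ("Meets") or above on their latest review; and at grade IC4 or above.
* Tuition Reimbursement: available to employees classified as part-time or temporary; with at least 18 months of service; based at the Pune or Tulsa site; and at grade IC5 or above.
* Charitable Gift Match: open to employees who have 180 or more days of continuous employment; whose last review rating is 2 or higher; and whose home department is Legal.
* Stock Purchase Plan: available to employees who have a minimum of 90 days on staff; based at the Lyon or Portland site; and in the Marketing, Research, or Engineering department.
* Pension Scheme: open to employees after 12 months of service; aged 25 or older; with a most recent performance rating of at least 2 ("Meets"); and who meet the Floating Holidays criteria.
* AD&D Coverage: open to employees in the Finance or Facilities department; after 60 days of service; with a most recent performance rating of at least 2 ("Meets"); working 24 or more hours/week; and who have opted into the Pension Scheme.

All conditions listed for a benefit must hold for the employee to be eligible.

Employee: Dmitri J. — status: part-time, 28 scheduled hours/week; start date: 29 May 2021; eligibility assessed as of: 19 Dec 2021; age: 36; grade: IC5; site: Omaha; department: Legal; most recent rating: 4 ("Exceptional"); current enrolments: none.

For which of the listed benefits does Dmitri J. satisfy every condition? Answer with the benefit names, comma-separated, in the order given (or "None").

Travel Insurance, Flexible Spending Account, Charitable Gift Match

Service from 29 May 2021 to 19 Dec 2021: 204 days.
Travel Insurance — status part-time ✓ (not excluded); service 204 days ≥ 2 months (≈60 days) ✓; age 36 ≥ 18 ✓; grade IC5 ≥ IC4 ✓ → eligible.
Floating Holidays — service 204 days < 18 months (≈540 days) ✗ → not eligible.
Flexible Spending Account — service 204 days ≥ 3 months (≈90 days) ✓; 28 hrs/wk ≥ 15 ✓; rating 4 ≥ 2 ✓; grade IC5 ≥ IC4 ✓ → eligible.
Tuition Reimbursement — status part-time ✓; service 204 days < 18 months (≈540 days) ✗ → not eligible.
Charitable Gift Match — service 204 days ≥ 180 days ✓; rating 4 ≥ 2 ✓; dept Legal ✓ → eligible.
Stock Purchase Plan — service 204 days ≥ 90 days ✓; site Omaha ✗ (not Lyon or Portland) → not eligible.
Pension Scheme — service 204 days < 12 months (≈360 days) ✗ → not eligible.
AD&D Coverage — dept Legal ✗ → not eligible.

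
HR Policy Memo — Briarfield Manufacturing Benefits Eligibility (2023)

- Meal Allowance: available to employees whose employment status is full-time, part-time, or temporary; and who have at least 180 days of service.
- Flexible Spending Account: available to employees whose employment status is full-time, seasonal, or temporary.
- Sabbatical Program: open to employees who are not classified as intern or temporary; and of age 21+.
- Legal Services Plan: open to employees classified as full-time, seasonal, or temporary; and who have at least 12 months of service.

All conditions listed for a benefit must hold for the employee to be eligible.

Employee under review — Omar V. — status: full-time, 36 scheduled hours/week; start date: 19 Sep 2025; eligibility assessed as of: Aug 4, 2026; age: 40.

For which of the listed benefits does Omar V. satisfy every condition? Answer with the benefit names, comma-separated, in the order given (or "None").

Service from 19 Sep 2025 to Aug 4, 2026: 319 days.
Meal Allowance — status full-time ✓; service 319 days ≥ 180 days ✓ → eligible.
Flexible Spending Account — status full-time ✓ → eligible.
Sabbatical Program — status full-time ✓ (not excluded); age 40 ≥ 21 ✓ → eligible.
Legal Services Plan — status full-time ✓; service 319 days < 12 months (≈360 days) ✗ → not eligible.

Meal Allowance, Flexible Spending Account, Sabbatical Program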